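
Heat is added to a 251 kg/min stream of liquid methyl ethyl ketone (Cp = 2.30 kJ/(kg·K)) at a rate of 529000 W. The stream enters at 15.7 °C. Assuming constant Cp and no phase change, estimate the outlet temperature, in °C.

T_out = 70.7 °C

Q = 529000 W = 31740 kJ/min
ΔT = Q/(ṁ·Cp) = 31740/(251×2.30) = 54.98 K
T_out = 15.7 + 54.98 = 70.68 °C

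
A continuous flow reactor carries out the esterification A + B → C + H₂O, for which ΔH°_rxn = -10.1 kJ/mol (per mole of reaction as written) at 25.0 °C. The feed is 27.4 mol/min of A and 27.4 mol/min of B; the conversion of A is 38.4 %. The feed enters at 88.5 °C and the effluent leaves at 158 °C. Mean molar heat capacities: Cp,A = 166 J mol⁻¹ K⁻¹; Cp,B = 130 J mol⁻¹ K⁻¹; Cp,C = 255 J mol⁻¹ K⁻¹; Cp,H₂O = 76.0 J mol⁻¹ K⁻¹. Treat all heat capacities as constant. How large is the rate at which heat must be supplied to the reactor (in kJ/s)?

Q_in = 8.44 kJ/s

Extent of reaction ξ = 0.384 × 27.4 = 10.522 mol/min
Reaction term: ξ·ΔH°_rxn = 10.522 × -10.1 = -106.27 kJ/min
Sensible, feed 88.5→25 °C: -515.01 kJ/min
Outlet flows (mol/min): A 16.878, B 16.878, C 10.522, H₂O 10.522
Sensible, products 25→158 °C: 1127.7 kJ/min
Q = ΔH = 506.38 kJ/min = 8.4397 kW
Heat supplied = 8.4397 kJ/s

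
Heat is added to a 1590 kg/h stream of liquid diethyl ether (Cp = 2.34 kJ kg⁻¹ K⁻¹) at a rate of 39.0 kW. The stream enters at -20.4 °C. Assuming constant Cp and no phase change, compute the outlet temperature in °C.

Q = 39.0 kW = 140400 kJ/h
ΔT = Q/(ṁ·Cp) = 140400/(1590×2.34) = 37.736 K
T_out = -20.4 + 37.736 = 17.336 °C

T_out = 17.3 °C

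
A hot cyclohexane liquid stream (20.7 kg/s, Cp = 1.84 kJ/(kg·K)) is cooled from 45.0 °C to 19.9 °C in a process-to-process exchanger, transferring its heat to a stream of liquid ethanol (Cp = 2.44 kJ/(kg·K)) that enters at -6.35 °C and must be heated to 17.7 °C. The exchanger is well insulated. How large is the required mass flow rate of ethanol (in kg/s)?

Heat released by hot stream: Q = 20.7 × 1.84 × (45.0 − 19.9) = 956.01 kJ/s
Energy balance on cold side (adiabatic exchanger): Q = ṁ_c·Cp_c·(T_c,out − T_c,in)
ṁ_c = 956.01 / [2.44 × (17.7 − -6.35)] = 16.291 kg/s

ṁ_c = 16.3 kg/s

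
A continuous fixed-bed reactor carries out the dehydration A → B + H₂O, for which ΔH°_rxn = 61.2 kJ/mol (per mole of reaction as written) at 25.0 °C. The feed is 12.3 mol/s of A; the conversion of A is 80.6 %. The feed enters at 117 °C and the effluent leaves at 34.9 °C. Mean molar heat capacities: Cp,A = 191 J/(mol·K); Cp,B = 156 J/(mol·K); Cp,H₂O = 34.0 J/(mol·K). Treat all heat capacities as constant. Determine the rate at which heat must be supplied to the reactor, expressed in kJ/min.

Q_in = 24800 kJ/min

Extent of reaction ξ = 0.806 × 12.3 = 9.9138 mol/s
Reaction term: ξ·ΔH°_rxn = 9.9138 × 61.2 = 606.72 kJ/s
Sensible, feed 117→25 °C: -216.14 kJ/s
Outlet flows (mol/s): A 2.3862, B 9.9138, H₂O 9.9138
Sensible, products 25→34.9 °C: 23.16 kJ/s
Q = ΔH = 413.75 kJ/s = 413.75 kW
Heat supplied = 24825 kJ/min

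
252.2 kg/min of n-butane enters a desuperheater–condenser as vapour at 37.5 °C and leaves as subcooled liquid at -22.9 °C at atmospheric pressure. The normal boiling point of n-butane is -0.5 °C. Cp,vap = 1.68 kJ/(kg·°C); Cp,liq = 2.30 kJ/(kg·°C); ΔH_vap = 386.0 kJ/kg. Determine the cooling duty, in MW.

vapour 37.5→-0.5 °C: -63.84 kJ/kg
condensation at -0.5 °C: -386 kJ/kg
liquid -0.5→-22.9 °C: -51.52 kJ/kg
Δh = -63.84 + -386 + -51.52 = -501.36 kJ/kg
Q = ṁ·Δh = 252.2 kg/min × -501.36 kJ/kg = -126440 kJ/min
|Q| = 2107.4 kW = 2.1074 MW

Q_c = 2.11 MW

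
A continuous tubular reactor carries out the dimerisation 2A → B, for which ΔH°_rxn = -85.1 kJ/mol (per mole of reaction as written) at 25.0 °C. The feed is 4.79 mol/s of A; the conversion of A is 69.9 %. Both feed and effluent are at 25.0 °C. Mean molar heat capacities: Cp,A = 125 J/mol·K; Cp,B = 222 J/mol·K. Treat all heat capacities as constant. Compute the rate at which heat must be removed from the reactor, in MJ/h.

Extent of reaction ξ = 0.699 × 4.79 / 2 = 1.6741 mol/s
Reaction term: ξ·ΔH°_rxn = 1.6741 × -85.1 = -142.47 kJ/s
Q = ΔH = -142.47 kJ/s = -142.47 kW
Heat removed = 512.88 MJ/h

Q_out = 513 MJ/h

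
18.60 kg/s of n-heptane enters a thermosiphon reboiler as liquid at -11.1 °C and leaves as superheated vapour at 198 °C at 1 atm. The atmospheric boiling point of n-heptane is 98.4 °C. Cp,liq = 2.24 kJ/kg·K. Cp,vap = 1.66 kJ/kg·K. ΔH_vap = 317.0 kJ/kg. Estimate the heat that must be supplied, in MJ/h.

Q = 48700 MJ/h

liquid -11.1→98.4 °C: 245.28 kJ/kg
vaporisation at 98.4 °C: 317 kJ/kg
vapour 98.4→198 °C: 165.34 kJ/kg
Δh = 245.28 + 317 + 165.34 = 727.62 kJ/kg
Q = ṁ·Δh = 18.60 kg/s × 727.62 kJ/kg = 13534 kJ/s
|Q| = 13534 kW = 48721 MJ/h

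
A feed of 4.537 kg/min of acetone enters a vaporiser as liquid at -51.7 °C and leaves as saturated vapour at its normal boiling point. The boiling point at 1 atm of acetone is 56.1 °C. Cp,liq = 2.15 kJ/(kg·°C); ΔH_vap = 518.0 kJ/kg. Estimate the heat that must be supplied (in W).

Q = 56700 W

liquid -51.7→56.1 °C: 231.77 kJ/kg
vaporisation at 56.1 °C: 518 kJ/kg
Δh = 231.77 + 518 = 749.77 kJ/kg
Q = ṁ·Δh = 4.537 kg/min × 749.77 kJ/kg = 3401.7 kJ/min
|Q| = 56.695 kW = 56695 W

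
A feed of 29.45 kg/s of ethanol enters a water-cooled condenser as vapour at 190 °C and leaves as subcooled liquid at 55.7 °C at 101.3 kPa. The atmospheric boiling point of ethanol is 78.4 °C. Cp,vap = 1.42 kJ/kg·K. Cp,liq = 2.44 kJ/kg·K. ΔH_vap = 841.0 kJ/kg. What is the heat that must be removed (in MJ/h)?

vapour 190→78.4 °C: -158.47 kJ/kg
condensation at 78.4 °C: -841 kJ/kg
liquid 78.4→55.7 °C: -55.388 kJ/kg
Δh = -158.47 + -841 + -55.388 = -1054.9 kJ/kg
Q = ṁ·Δh = 29.45 kg/s × -1054.9 kJ/kg = -31066 kJ/s
|Q| = 31066 kW = 111840 MJ/h

Q_c = 112000 MJ/h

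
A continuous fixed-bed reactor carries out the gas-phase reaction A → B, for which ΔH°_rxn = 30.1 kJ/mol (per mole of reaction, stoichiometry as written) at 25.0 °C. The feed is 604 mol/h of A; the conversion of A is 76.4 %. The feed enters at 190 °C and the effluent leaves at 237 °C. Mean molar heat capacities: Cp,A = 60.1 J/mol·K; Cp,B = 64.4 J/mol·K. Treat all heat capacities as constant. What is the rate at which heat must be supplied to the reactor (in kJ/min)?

Q_in = 267 kJ/min

Extent of reaction ξ = 0.764 × 604 = 461.46 mol/h
Reaction term: ξ·ΔH°_rxn = 461.46 × 30.1 = 13890 kJ/h
Sensible, feed 190→25 °C: -5989.6 kJ/h
Outlet flows (mol/h): A 142.54, B 461.46
Sensible, products 25→237 °C: 8116.3 kJ/h
Q = ΔH = 16017 kJ/h = 4.4491 kW
Heat supplied = 266.94 kJ/min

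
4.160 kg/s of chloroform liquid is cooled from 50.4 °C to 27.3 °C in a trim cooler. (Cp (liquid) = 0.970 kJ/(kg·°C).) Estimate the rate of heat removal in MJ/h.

Q_c = 336 MJ/h

Q = ṁ·Cp·ΔT = 4.160 × 0.970 × (27.3 − 50.4) = -93.213 kJ/s
Cooling duty = 335.57 MJ/h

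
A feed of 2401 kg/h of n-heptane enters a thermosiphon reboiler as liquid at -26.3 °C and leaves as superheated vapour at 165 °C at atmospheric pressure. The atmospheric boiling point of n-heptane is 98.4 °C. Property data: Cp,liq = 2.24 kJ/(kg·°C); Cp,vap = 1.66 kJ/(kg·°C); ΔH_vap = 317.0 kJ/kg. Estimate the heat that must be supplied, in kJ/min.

liquid -26.3→98.4 °C: 279.33 kJ/kg
vaporisation at 98.4 °C: 317 kJ/kg
vapour 98.4→165 °C: 110.56 kJ/kg
Δh = 279.33 + 317 + 110.56 = 706.88 kJ/kg
Q = ṁ·Δh = 2401 kg/h × 706.88 kJ/kg = 1.6972e+06 kJ/h
|Q| = 471.45 kW = 28287 kJ/min

Q = 28300 kJ/min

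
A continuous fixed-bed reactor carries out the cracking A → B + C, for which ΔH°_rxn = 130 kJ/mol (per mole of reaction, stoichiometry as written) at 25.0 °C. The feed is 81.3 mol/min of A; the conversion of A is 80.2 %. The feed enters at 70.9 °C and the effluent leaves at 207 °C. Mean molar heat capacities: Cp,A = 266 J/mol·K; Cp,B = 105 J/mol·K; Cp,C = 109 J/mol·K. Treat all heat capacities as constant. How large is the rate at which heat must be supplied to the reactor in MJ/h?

Q_in = 648 MJ/h

Extent of reaction ξ = 0.802 × 81.3 = 65.203 mol/min
Reaction term: ξ·ΔH°_rxn = 65.203 × 130 = 8476.3 kJ/min
Sensible, feed 70.9→25 °C: -992.62 kJ/min
Outlet flows (mol/min): A 16.097, B 65.203, C 65.203
Sensible, products 25→207 °C: 3318.8 kJ/min
Q = ΔH = 10803 kJ/min = 180.04 kW
Heat supplied = 648.15 MJ/h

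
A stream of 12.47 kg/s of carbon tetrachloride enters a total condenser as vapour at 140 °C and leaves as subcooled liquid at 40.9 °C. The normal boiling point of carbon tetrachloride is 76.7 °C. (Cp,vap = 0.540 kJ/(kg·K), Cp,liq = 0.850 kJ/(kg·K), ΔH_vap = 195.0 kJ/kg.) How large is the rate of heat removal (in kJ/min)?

vapour 140→76.7 °C: -34.182 kJ/kg
condensation at 76.7 °C: -195 kJ/kg
liquid 76.7→40.9 °C: -30.43 kJ/kg
Δh = -34.182 + -195 + -30.43 = -259.61 kJ/kg
Q = ṁ·Δh = 12.47 kg/s × -259.61 kJ/kg = -3237.4 kJ/s
|Q| = 3237.4 kW = 194240 kJ/min

Q_c = 194000 kJ/min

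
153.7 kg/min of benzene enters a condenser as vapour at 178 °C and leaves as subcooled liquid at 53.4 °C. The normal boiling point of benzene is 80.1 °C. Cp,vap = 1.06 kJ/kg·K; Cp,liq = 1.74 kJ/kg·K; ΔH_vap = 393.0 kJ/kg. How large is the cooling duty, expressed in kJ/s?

Q_c = 1390 kJ/s

vapour 178→80.1 °C: -103.77 kJ/kg
condensation at 80.1 °C: -393 kJ/kg
liquid 80.1→53.4 °C: -46.458 kJ/kg
Δh = -103.77 + -393 + -46.458 = -543.23 kJ/kg
Q = ṁ·Δh = 153.7 kg/min × -543.23 kJ/kg = -83495 kJ/min
|Q| = 1391.6 kW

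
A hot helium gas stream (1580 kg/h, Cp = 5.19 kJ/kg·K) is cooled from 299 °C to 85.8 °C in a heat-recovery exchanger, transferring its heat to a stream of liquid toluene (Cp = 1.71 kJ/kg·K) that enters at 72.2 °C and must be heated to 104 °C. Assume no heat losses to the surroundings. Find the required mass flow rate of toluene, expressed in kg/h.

ṁ_c = 32200 kg/h

Heat released by hot stream: Q = 1580 × 5.19 × (299 − 85.8) = 1.7483e+06 kJ/h
Energy balance on cold side (adiabatic exchanger): Q = ṁ_c·Cp_c·(T_c,out − T_c,in)
ṁ_c = 1.7483e+06 / [1.71 × (104 − 72.2)] = 32151 kg/h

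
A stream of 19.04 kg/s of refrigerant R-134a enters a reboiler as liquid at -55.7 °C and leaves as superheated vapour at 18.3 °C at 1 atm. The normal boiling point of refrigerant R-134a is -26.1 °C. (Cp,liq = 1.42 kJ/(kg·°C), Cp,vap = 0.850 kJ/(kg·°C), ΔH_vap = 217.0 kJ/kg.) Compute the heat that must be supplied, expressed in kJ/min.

liquid -55.7→-26.1 °C: 42.032 kJ/kg
vaporisation at -26.1 °C: 217 kJ/kg
vapour -26.1→18.3 °C: 37.74 kJ/kg
Δh = 42.032 + 217 + 37.74 = 296.77 kJ/kg
Q = ṁ·Δh = 19.04 kg/s × 296.77 kJ/kg = 5650.5 kJ/s
|Q| = 5650.5 kW = 339030 kJ/min

Q = 339000 kJ/min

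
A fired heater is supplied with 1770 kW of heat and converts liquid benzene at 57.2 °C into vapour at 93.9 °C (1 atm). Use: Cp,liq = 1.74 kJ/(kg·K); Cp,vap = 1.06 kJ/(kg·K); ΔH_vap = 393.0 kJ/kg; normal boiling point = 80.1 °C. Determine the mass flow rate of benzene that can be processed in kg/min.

Δh = 1.74×(80.1−57.2) + 393.0 + 1.06×(93.9−80.1) = 447.47 kJ/kg
Q = 1770 kW = 1770 kJ/s = 106200 kJ/min
ṁ = Q/Δh = 106200 / 447.47 = 237.33 kg/min

ṁ = 237 kg/min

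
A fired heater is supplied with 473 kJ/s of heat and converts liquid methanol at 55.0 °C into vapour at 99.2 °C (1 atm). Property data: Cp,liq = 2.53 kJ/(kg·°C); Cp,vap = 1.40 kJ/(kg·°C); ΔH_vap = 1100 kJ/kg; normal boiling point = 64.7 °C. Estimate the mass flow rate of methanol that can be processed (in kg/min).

Δh = 2.53×(64.7−55.0) + 1100 + 1.40×(99.2−64.7) = 1172.8 kJ/kg
Q = 473 kJ/s = 473 kJ/s = 28380 kJ/min
ṁ = Q/Δh = 28380 / 1172.8 = 24.198 kg/min

ṁ = 24.2 kg/min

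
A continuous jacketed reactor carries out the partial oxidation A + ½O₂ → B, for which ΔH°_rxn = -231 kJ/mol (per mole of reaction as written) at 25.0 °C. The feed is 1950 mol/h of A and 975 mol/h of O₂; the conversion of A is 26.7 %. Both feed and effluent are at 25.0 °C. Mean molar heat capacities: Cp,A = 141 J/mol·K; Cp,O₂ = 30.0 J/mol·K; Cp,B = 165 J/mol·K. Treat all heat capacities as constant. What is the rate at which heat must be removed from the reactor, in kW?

Q_out = 33.4 kW

Extent of reaction ξ = 0.267 × 1950 = 520.65 mol/h
Reaction term: ξ·ΔH°_rxn = 520.65 × -231 = -120270 kJ/h
Q = ΔH = -120270 kJ/h = -33.408 kW
Heat removed = 33.408 kW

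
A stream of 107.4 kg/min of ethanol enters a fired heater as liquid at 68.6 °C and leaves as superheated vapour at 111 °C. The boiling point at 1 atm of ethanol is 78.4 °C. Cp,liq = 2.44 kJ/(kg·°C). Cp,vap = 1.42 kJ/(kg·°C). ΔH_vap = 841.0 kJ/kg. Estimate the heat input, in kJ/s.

liquid 68.6→78.4 °C: 23.912 kJ/kg
vaporisation at 78.4 °C: 841 kJ/kg
vapour 78.4→111 °C: 46.292 kJ/kg
Δh = 23.912 + 841 + 46.292 = 911.2 kJ/kg
Q = ṁ·Δh = 107.4 kg/min × 911.2 kJ/kg = 97863 kJ/min
|Q| = 1631.1 kW

Q = 1630 kJ/s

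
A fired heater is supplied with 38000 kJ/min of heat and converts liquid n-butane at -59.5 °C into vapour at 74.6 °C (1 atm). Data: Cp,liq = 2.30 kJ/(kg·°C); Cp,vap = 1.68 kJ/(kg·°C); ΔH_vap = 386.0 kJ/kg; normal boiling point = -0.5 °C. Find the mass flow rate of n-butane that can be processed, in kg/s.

Δh = 2.30×(-0.5−-59.5) + 386.0 + 1.68×(74.6−-0.5) = 647.87 kJ/kg
Q = 38000 kJ/min = 633.33 kJ/s = 633.33 kJ/s
ṁ = Q/Δh = 633.33 / 647.87 = 0.97757 kg/s

ṁ = 0.978 kg/s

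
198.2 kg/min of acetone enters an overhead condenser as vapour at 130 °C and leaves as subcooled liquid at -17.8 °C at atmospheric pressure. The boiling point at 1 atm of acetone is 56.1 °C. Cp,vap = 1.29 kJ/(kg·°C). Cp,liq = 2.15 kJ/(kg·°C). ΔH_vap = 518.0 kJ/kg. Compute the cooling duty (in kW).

vapour 130→56.1 °C: -95.331 kJ/kg
condensation at 56.1 °C: -518 kJ/kg
liquid 56.1→-17.8 °C: -158.89 kJ/kg
Δh = -95.331 + -518 + -158.89 = -772.22 kJ/kg
Q = ṁ·Δh = 198.2 kg/min × -772.22 kJ/kg = -153050 kJ/min
|Q| = 2550.9 kW

Q_c = 2550 kW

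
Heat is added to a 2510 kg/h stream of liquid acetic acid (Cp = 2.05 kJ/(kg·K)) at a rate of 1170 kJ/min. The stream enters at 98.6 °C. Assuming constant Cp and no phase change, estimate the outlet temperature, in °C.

T_out = 112 °C

Q = 1170 kJ/min = 70200 kJ/h
ΔT = Q/(ṁ·Cp) = 70200/(2510×2.05) = 13.643 K
T_out = 98.6 + 13.643 = 112.24 °C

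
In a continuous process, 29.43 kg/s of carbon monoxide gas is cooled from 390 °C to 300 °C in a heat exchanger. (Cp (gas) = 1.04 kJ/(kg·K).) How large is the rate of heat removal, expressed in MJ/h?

Q_c = 9920 MJ/h

Q = ṁ·Cp·ΔT = 29.43 × 1.04 × (300 − 390) = -2754.6 kJ/s
Cooling duty = 9916.7 MJ/h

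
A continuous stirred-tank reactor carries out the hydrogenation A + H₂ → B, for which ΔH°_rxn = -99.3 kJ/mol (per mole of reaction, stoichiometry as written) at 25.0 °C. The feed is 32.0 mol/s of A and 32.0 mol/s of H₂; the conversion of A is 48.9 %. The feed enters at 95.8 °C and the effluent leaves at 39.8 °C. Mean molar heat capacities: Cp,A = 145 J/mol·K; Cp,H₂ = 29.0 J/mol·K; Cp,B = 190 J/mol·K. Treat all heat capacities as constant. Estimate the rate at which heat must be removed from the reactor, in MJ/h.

Q_out = 6700 MJ/h

Extent of reaction ξ = 0.489 × 32.0 = 15.648 mol/s
Reaction term: ξ·ΔH°_rxn = 15.648 × -99.3 = -1553.8 kJ/s
Sensible, feed 95.8→25 °C: -394.21 kJ/s
Outlet flows (mol/s): A 16.352, H₂ 16.352, B 15.648
Sensible, products 25→39.8 °C: 86.112 kJ/s
Q = ΔH = -1861.9 kJ/s = -1861.9 kW
Heat removed = 6703 MJ/h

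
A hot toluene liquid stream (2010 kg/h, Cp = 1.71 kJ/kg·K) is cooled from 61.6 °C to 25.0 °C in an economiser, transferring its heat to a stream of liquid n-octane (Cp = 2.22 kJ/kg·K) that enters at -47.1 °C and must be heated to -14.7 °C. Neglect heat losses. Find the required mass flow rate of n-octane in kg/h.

Heat released by hot stream: Q = 2010 × 1.71 × (61.6 − 25.0) = 125800 kJ/h
Energy balance on cold side (adiabatic exchanger): Q = ṁ_c·Cp_c·(T_c,out − T_c,in)
ṁ_c = 125800 / [2.22 × (-14.7 − -47.1)] = 1748.9 kg/h

ṁ_c = 1750 kg/h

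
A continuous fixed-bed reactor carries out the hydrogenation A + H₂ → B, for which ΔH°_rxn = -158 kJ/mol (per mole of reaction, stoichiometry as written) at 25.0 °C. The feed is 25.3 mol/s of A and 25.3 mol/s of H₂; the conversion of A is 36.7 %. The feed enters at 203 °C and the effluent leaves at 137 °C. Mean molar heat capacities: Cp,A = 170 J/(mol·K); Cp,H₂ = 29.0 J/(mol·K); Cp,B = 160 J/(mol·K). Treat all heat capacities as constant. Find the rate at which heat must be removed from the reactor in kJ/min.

Extent of reaction ξ = 0.367 × 25.3 = 9.2851 mol/s
Reaction term: ξ·ΔH°_rxn = 9.2851 × -158 = -1467 kJ/s
Sensible, feed 203→25 °C: -896.18 kJ/s
Outlet flows (mol/s): A 16.015, H₂ 16.015, B 9.2851
Sensible, products 25→137 °C: 523.33 kJ/s
Q = ΔH = -1839.9 kJ/s = -1839.9 kW
Heat removed = 110390 kJ/min

Q_out = 110000 kJ/min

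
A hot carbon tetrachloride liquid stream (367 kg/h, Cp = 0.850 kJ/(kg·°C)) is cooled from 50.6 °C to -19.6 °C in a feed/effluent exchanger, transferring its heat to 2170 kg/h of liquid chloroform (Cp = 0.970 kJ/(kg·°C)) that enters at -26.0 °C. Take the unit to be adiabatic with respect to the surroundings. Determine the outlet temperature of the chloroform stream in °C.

T_c,out = -15.6 °C

Heat released by hot stream: Q = 367 × 0.850 × (50.6 − -19.6) = 21899 kJ/h
Energy balance on cold side (adiabatic exchanger): Q = ṁ_c·Cp_c·(T_c,out − T_c,in)
T_c,out = -26.0 + 21899/(2170 × 0.970) = -15.596 °C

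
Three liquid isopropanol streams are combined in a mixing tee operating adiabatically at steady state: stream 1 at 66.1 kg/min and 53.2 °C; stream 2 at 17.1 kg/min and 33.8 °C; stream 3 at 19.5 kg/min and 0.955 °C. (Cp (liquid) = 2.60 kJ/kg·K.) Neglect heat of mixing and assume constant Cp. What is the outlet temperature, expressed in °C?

No heat crosses the boundary, so H_out = H_in.
T_out = Σ ṁᵢCp,ᵢTᵢ / Σ ṁᵢCp,ᵢ
      = 10694 / 267.02 = 40.05 °C

T_out = 40.0 °C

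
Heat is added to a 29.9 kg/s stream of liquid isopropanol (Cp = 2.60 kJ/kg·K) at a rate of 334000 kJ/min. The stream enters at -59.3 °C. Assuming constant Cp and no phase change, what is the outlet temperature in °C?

T_out = 12.3 °C

Q = 334000 kJ/min = 5566.7 kJ/s
ΔT = Q/(ṁ·Cp) = 5566.7/(29.9×2.60) = 71.606 K
T_out = -59.3 + 71.606 = 12.306 °C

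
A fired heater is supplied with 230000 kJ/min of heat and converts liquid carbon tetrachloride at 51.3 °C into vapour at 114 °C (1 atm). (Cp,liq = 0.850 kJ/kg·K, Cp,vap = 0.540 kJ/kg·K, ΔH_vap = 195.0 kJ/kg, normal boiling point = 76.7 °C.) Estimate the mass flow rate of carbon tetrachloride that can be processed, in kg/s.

Δh = 0.850×(76.7−51.3) + 195.0 + 0.540×(114−76.7) = 236.73 kJ/kg
Q = 230000 kJ/min = 3833.3 kJ/s = 3833.3 kJ/s
ṁ = Q/Δh = 3833.3 / 236.73 = 16.193 kg/s

ṁ = 16.2 kg/s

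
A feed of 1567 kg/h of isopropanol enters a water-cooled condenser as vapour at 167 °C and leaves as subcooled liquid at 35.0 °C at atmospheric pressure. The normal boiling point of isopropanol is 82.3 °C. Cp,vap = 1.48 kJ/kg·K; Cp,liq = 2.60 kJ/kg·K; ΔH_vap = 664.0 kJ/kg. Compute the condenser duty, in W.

Q_c = 397000 W

vapour 167→82.3 °C: -125.36 kJ/kg
condensation at 82.3 °C: -664 kJ/kg
liquid 82.3→35.0 °C: -122.98 kJ/kg
Δh = -125.36 + -664 + -122.98 = -912.34 kJ/kg
Q = ṁ·Δh = 1567 kg/h × -912.34 kJ/kg = -1.4296e+06 kJ/h
|Q| = 397.12 kW = 397120 W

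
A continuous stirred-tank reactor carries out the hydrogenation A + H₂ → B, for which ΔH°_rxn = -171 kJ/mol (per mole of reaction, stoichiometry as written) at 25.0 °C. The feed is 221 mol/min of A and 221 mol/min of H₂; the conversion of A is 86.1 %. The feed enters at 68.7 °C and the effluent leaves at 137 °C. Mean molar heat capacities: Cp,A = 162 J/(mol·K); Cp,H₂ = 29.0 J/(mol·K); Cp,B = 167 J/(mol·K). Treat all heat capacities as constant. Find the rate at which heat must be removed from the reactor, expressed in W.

Q_out = 503000 W

Extent of reaction ξ = 0.861 × 221 = 190.28 mol/min
Reaction term: ξ·ΔH°_rxn = 190.28 × -171 = -32538 kJ/min
Sensible, feed 68.7→25 °C: -1844.6 kJ/min
Outlet flows (mol/min): A 30.719, H₂ 30.719, B 190.28
Sensible, products 25→137 °C: 4216.2 kJ/min
Q = ΔH = -30167 kJ/min = -502.78 kW
Heat removed = 502780 W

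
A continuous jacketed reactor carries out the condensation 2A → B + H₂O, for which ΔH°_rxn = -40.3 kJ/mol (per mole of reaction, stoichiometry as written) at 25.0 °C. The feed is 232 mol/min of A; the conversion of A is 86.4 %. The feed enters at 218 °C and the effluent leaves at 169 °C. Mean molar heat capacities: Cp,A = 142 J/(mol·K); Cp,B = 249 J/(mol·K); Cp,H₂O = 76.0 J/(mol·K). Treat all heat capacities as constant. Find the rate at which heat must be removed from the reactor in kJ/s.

Extent of reaction ξ = 0.864 × 232 / 2 = 100.22 mol/min
Reaction term: ξ·ΔH°_rxn = 100.22 × -40.3 = -4039 kJ/min
Sensible, feed 218→25 °C: -6358.2 kJ/min
Outlet flows (mol/min): A 31.552, B 100.22, H₂O 100.22
Sensible, products 25→169 °C: 5335.7 kJ/min
Q = ΔH = -5061.6 kJ/min = -84.359 kW
Heat removed = 84.359 kJ/s

Q_out = 84.4 kJ/s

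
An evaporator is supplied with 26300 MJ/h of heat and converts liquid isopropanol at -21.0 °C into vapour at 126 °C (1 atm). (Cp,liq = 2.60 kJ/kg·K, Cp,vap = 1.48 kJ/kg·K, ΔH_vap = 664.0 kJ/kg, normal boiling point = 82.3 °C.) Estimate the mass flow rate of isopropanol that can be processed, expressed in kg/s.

ṁ = 7.33 kg/s

Δh = 2.60×(82.3−-21.0) + 664.0 + 1.48×(126−82.3) = 997.26 kJ/kg
Q = 26300 MJ/h = 7305.6 kJ/s = 7305.6 kJ/s
ṁ = Q/Δh = 7305.6 / 997.26 = 7.3257 kg/s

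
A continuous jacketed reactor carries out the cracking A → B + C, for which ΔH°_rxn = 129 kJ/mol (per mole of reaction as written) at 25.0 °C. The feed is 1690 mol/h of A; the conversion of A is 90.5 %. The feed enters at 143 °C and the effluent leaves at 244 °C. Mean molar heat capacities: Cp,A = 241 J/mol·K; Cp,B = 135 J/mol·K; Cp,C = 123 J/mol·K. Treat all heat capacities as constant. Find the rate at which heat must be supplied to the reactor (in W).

Extent of reaction ξ = 0.905 × 1690 = 1529.5 mol/h
Reaction term: ξ·ΔH°_rxn = 1529.5 × 129 = 197300 kJ/h
Sensible, feed 143→25 °C: -48060 kJ/h
Outlet flows (mol/h): A 160.55, B 1529.5, C 1529.5
Sensible, products 25→244 °C: 94891 kJ/h
Q = ΔH = 244130 kJ/h = 67.814 kW
Heat supplied = 67814 W

Q_in = 67800 W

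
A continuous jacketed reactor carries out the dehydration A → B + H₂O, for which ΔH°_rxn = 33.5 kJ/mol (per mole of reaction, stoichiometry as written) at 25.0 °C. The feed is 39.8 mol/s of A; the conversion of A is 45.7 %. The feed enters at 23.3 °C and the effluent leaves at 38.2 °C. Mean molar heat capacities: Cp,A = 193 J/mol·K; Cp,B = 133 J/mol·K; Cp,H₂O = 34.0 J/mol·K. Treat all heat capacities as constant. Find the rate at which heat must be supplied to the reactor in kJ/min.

Extent of reaction ξ = 0.457 × 39.8 = 18.189 mol/s
Reaction term: ξ·ΔH°_rxn = 18.189 × 33.5 = 609.32 kJ/s
Sensible, feed 23.3→25 °C: 13.058 kJ/s
Outlet flows (mol/s): A 21.611, B 18.189, H₂O 18.189
Sensible, products 25→38.2 °C: 95.152 kJ/s
Q = ΔH = 717.53 kJ/s = 717.53 kW
Heat supplied = 43052 kJ/min

Q_in = 43100 kJ/min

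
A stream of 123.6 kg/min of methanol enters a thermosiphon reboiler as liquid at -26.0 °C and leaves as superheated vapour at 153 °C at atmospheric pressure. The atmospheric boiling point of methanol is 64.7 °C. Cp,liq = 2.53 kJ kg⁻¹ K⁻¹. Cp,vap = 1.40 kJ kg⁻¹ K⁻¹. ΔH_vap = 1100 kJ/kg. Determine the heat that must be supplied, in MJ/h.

Q = 10800 MJ/h

liquid -26.0→64.7 °C: 229.47 kJ/kg
vaporisation at 64.7 °C: 1100 kJ/kg
vapour 64.7→153 °C: 123.62 kJ/kg
Δh = 229.47 + 1100 + 123.62 = 1453.1 kJ/kg
Q = ṁ·Δh = 123.6 kg/min × 1453.1 kJ/kg = 179600 kJ/min
|Q| = 2993.4 kW = 10776 MJ/h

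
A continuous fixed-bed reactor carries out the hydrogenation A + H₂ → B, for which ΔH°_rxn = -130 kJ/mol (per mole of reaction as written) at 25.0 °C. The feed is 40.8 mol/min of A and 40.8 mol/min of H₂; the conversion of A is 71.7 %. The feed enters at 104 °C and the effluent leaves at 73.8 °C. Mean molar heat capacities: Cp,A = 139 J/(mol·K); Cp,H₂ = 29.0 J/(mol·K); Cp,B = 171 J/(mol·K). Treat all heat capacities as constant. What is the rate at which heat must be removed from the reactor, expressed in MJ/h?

Q_out = 240 MJ/h

Extent of reaction ξ = 0.717 × 40.8 = 29.254 mol/min
Reaction term: ξ·ΔH°_rxn = 29.254 × -130 = -3803 kJ/min
Sensible, feed 104→25 °C: -541.5 kJ/min
Outlet flows (mol/min): A 11.546, H₂ 11.546, B 29.254
Sensible, products 25→73.8 °C: 338.78 kJ/min
Q = ΔH = -4005.7 kJ/min = -66.761 kW
Heat removed = 240.34 MJ/h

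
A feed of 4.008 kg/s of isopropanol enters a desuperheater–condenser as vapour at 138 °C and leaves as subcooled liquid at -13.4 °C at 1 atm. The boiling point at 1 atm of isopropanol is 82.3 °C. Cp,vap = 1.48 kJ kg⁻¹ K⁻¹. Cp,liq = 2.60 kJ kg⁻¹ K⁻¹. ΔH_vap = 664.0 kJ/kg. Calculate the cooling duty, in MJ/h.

Q_c = 14400 MJ/h

vapour 138→82.3 °C: -82.436 kJ/kg
condensation at 82.3 °C: -664 kJ/kg
liquid 82.3→-13.4 °C: -248.82 kJ/kg
Δh = -82.436 + -664 + -248.82 = -995.26 kJ/kg
Q = ṁ·Δh = 4.008 kg/s × -995.26 kJ/kg = -3989 kJ/s
|Q| = 3989 kW = 14360 MJ/h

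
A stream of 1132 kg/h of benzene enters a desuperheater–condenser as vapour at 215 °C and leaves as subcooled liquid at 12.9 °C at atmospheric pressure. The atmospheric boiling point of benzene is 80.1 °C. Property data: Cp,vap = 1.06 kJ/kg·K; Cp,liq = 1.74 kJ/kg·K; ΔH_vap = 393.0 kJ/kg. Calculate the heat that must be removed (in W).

vapour 215→80.1 °C: -142.99 kJ/kg
condensation at 80.1 °C: -393 kJ/kg
liquid 80.1→12.9 °C: -116.93 kJ/kg
Δh = -142.99 + -393 + -116.93 = -652.92 kJ/kg
Q = ṁ·Δh = 1132 kg/h × -652.92 kJ/kg = -739110 kJ/h
|Q| = 205.31 kW = 205310 W

Q_c = 205000 W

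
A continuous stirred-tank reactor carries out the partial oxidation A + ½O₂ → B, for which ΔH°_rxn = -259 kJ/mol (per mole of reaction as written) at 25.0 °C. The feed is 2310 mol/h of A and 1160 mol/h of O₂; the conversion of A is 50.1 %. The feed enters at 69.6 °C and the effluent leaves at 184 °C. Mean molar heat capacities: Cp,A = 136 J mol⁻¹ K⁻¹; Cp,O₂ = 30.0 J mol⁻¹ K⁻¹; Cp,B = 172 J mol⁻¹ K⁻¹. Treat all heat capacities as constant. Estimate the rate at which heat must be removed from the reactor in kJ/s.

Q_out = 71.1 kJ/s

Extent of reaction ξ = 0.501 × 2310 = 1157.3 mol/h
Reaction term: ξ·ΔH°_rxn = 1157.3 × -259 = -299740 kJ/h
Sensible, feed 69.6→25 °C: -15564 kJ/h
Outlet flows (mol/h): A 1152.7, O₂ 581.35, B 1157.3
Sensible, products 25→184 °C: 59349 kJ/h
Q = ΔH = -255960 kJ/h = -71.099 kW
Heat removed = 71.099 kJ/s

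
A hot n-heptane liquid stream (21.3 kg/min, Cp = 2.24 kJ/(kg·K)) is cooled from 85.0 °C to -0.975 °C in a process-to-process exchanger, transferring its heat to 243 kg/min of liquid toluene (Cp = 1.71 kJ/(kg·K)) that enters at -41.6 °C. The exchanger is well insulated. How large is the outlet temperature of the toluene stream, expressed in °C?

Heat released by hot stream: Q = 21.3 × 2.24 × (85.0 − -0.975) = 4102 kJ/min
Energy balance on cold side (adiabatic exchanger): Q = ṁ_c·Cp_c·(T_c,out − T_c,in)
T_c,out = -41.6 + 4102/(243 × 1.71) = -31.728 °C

T_c,out = -31.7 °C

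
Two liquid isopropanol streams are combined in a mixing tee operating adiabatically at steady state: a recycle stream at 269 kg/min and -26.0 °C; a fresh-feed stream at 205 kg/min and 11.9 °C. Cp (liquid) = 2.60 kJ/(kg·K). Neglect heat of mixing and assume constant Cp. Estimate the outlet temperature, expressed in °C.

T_out = -9.61 °C

Adiabatic, steady state ⇒ Σ ṁᵢCp,ᵢ(T_out − Tᵢ) = 0
Σ ṁᵢCp,ᵢTᵢ = 269×2.60×-26.0 + 205×2.60×11.9 = -11842
Σ ṁᵢCp,ᵢ = 269×2.60 + 205×2.60 = 1232.4
T_out = -11842 / 1232.4 = -9.6086 °C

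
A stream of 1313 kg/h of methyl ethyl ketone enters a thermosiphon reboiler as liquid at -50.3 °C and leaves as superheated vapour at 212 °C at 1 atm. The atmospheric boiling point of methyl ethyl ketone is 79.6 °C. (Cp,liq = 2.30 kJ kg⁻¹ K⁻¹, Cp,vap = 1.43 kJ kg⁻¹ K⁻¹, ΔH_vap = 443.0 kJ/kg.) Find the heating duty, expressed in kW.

liquid -50.3→79.6 °C: 298.77 kJ/kg
vaporisation at 79.6 °C: 443 kJ/kg
vapour 79.6→212 °C: 189.33 kJ/kg
Δh = 298.77 + 443 + 189.33 = 931.1 kJ/kg
Q = ṁ·Δh = 1313 kg/h × 931.1 kJ/kg = 1.2225e+06 kJ/h
|Q| = 339.59 kW

Q = 340 kW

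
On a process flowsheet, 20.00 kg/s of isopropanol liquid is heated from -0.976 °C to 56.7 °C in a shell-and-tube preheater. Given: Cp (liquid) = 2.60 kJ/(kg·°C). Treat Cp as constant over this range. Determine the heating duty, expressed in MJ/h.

Q = 10800 MJ/h

Q = ṁ·Cp·ΔT = 20.00 × 2.60 × (56.7 − -0.976) = 2999.2 kJ/s
Heating duty = 10797 MJ/h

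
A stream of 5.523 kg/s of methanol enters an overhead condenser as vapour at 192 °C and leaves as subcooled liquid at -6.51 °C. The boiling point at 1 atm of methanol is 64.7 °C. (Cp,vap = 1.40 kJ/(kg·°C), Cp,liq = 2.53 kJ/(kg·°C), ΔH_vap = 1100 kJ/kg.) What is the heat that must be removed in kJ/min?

vapour 192→64.7 °C: -178.22 kJ/kg
condensation at 64.7 °C: -1100 kJ/kg
liquid 64.7→-6.51 °C: -180.16 kJ/kg
Δh = -178.22 + -1100 + -180.16 = -1458.4 kJ/kg
Q = ṁ·Δh = 5.523 kg/s × -1458.4 kJ/kg = -8054.6 kJ/s
|Q| = 8054.6 kW = 483280 kJ/min

Q_c = 483000 kJ/min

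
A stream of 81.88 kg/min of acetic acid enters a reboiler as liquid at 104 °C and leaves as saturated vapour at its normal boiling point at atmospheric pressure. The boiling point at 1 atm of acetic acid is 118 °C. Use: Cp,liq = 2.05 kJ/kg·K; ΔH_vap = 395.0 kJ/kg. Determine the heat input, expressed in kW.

liquid 104→118 °C: 28.7 kJ/kg
vaporisation at 118 °C: 395 kJ/kg
Δh = 28.7 + 395 = 423.7 kJ/kg
Q = ṁ·Δh = 81.88 kg/min × 423.7 kJ/kg = 34693 kJ/min
|Q| = 578.21 kW

Q = 578 kW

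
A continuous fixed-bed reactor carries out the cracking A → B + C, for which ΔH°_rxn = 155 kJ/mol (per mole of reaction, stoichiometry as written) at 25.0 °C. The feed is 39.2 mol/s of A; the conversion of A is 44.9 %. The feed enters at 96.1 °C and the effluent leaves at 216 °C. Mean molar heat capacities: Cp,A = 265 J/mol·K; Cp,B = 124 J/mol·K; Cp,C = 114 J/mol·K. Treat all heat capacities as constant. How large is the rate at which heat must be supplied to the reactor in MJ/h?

Q_in = 14000 MJ/h

Extent of reaction ξ = 0.449 × 39.2 = 17.601 mol/s
Reaction term: ξ·ΔH°_rxn = 17.601 × 155 = 2728.1 kJ/s
Sensible, feed 96.1→25 °C: -738.59 kJ/s
Outlet flows (mol/s): A 21.599, B 17.601, C 17.601
Sensible, products 25→216 °C: 1893.3 kJ/s
Q = ΔH = 3882.9 kJ/s = 3882.9 kW
Heat supplied = 13978 MJ/h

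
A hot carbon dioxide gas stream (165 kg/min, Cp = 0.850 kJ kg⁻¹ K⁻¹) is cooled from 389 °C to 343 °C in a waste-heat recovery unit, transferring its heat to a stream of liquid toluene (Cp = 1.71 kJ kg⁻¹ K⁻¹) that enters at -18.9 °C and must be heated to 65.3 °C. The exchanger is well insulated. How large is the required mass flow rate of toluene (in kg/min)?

ṁ_c = 44.8 kg/min

Heat released by hot stream: Q = 165 × 0.850 × (389 − 343) = 6451.5 kJ/min
Energy balance on cold side (adiabatic exchanger): Q = ṁ_c·Cp_c·(T_c,out − T_c,in)
ṁ_c = 6451.5 / [1.71 × (65.3 − -18.9)] = 44.808 kg/min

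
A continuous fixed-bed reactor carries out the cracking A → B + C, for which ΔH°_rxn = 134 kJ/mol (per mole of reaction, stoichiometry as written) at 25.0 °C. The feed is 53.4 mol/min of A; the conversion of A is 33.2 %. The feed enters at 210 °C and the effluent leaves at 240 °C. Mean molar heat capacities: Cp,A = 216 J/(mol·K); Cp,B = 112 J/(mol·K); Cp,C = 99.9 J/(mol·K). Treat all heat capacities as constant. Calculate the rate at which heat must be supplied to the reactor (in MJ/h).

Q_in = 162 MJ/h

Extent of reaction ξ = 0.332 × 53.4 = 17.729 mol/min
Reaction term: ξ·ΔH°_rxn = 17.729 × 134 = 2375.7 kJ/min
Sensible, feed 210→25 °C: -2133.9 kJ/min
Outlet flows (mol/min): A 35.671, B 17.729, C 17.729
Sensible, products 25→240 °C: 2464.3 kJ/min
Q = ΔH = 2706.1 kJ/min = 45.101 kW
Heat supplied = 162.36 MJ/h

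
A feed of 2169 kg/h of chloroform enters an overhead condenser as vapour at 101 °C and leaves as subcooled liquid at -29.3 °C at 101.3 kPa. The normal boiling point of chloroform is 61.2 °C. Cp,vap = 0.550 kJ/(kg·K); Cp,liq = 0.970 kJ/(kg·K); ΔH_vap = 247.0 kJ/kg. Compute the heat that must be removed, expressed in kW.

vapour 101→61.2 °C: -21.89 kJ/kg
condensation at 61.2 °C: -247 kJ/kg
liquid 61.2→-29.3 °C: -87.785 kJ/kg
Δh = -21.89 + -247 + -87.785 = -356.68 kJ/kg
Q = ṁ·Δh = 2169 kg/h × -356.68 kJ/kg = -773630 kJ/h
|Q| = 214.9 kW

Q_c = 215 kW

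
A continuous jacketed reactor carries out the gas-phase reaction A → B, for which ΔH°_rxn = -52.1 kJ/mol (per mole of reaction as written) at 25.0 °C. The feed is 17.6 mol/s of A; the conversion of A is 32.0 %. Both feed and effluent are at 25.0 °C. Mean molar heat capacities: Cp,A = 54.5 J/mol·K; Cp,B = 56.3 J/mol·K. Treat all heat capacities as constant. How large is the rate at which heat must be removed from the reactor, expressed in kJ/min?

Extent of reaction ξ = 0.320 × 17.6 = 5.632 mol/s
Reaction term: ξ·ΔH°_rxn = 5.632 × -52.1 = -293.43 kJ/s
Q = ΔH = -293.43 kJ/s = -293.43 kW
Heat removed = 17606 kJ/min

Q_out = 17600 kJ/min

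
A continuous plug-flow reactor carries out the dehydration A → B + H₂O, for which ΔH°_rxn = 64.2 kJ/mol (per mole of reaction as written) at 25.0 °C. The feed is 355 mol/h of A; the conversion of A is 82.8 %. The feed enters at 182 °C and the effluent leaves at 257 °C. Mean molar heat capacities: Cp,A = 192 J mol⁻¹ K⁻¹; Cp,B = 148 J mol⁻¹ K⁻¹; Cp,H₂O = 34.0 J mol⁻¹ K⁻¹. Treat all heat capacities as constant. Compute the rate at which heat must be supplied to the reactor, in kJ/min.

Q_in = 388 kJ/min

Extent of reaction ξ = 0.828 × 355 = 293.94 mol/h
Reaction term: ξ·ΔH°_rxn = 293.94 × 64.2 = 18871 kJ/h
Sensible, feed 182→25 °C: -10701 kJ/h
Outlet flows (mol/h): A 61.06, B 293.94, H₂O 293.94
Sensible, products 25→257 °C: 15131 kJ/h
Q = ΔH = 23301 kJ/h = 6.4725 kW
Heat supplied = 388.35 kJ/min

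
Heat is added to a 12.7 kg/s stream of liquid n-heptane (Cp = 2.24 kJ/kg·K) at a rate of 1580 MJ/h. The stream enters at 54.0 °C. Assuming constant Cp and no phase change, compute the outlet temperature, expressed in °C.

Q = 1580 MJ/h = 438.89 kJ/s
ΔT = Q/(ṁ·Cp) = 438.89/(12.7×2.24) = 15.428 K
T_out = 54.0 + 15.428 = 69.428 °C

T_out = 69.4 °C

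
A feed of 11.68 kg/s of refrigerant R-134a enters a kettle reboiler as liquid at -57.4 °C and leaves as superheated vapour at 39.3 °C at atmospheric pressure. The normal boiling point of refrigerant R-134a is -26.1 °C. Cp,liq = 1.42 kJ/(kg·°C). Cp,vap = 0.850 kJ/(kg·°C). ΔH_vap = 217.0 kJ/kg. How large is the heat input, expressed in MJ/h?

liquid -57.4→-26.1 °C: 44.446 kJ/kg
vaporisation at -26.1 °C: 217 kJ/kg
vapour -26.1→39.3 °C: 55.59 kJ/kg
Δh = 44.446 + 217 + 55.59 = 317.04 kJ/kg
Q = ṁ·Δh = 11.68 kg/s × 317.04 kJ/kg = 3703 kJ/s
|Q| = 3703 kW = 13331 MJ/h

Q = 13300 MJ/h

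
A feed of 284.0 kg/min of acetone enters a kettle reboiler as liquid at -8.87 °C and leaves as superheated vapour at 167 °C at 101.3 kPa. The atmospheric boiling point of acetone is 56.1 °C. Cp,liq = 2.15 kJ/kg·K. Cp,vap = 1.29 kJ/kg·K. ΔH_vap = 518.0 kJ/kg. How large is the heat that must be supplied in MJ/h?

Q = 13600 MJ/h

liquid -8.87→56.1 °C: 139.69 kJ/kg
vaporisation at 56.1 °C: 518 kJ/kg
vapour 56.1→167 °C: 143.06 kJ/kg
Δh = 139.69 + 518 + 143.06 = 800.75 kJ/kg
Q = ṁ·Δh = 284.0 kg/min × 800.75 kJ/kg = 227410 kJ/min
|Q| = 3790.2 kW = 13645 MJ/h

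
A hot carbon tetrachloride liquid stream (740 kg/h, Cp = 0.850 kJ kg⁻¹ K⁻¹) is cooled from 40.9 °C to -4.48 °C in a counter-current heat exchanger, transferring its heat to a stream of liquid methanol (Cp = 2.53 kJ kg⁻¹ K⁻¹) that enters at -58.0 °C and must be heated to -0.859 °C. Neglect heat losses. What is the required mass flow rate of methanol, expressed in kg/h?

ṁ_c = 197 kg/h

Heat released by hot stream: Q = 740 × 0.850 × (40.9 − -4.48) = 28544 kJ/h
Energy balance on cold side (adiabatic exchanger): Q = ṁ_c·Cp_c·(T_c,out − T_c,in)
ṁ_c = 28544 / [2.53 × (-0.859 − -58.0)] = 197.45 kg/h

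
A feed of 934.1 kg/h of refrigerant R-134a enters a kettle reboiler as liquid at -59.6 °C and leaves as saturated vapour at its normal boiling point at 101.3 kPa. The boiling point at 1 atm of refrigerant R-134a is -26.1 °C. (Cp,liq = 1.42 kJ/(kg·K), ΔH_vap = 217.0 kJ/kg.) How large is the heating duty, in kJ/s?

Q = 68.6 kJ/s

liquid -59.6→-26.1 °C: 47.57 kJ/kg
vaporisation at -26.1 °C: 217 kJ/kg
Δh = 47.57 + 217 = 264.57 kJ/kg
Q = ṁ·Δh = 934.1 kg/h × 264.57 kJ/kg = 247130 kJ/h
|Q| = 68.649 kW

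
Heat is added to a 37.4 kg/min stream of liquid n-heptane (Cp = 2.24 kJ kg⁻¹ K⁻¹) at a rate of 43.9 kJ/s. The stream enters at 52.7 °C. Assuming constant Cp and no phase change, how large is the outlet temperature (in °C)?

T_out = 84.1 °C

Q = 43.9 kJ/s = 2634 kJ/min
ΔT = Q/(ṁ·Cp) = 2634/(37.4×2.24) = 31.441 K
T_out = 52.7 + 31.441 = 84.141 °C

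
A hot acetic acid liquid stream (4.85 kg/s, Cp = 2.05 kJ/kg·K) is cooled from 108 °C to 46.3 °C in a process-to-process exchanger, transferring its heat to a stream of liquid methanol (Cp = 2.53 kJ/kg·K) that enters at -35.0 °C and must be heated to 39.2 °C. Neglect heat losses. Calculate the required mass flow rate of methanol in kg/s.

ṁ_c = 3.27 kg/s

Heat released by hot stream: Q = 4.85 × 2.05 × (108 − 46.3) = 613.45 kJ/s
Energy balance on cold side (adiabatic exchanger): Q = ṁ_c·Cp_c·(T_c,out − T_c,in)
ṁ_c = 613.45 / [2.53 × (39.2 − -35.0)] = 3.2678 kg/s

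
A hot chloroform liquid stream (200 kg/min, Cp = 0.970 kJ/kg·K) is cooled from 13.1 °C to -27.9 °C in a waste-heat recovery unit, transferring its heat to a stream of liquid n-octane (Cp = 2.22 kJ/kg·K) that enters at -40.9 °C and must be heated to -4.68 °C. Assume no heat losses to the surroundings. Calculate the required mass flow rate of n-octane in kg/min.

ṁ_c = 98.9 kg/min

Heat released by hot stream: Q = 200 × 0.970 × (13.1 − -27.9) = 7954 kJ/min
Energy balance on cold side (adiabatic exchanger): Q = ṁ_c·Cp_c·(T_c,out − T_c,in)
ṁ_c = 7954 / [2.22 × (-4.68 − -40.9)] = 98.92 kg/min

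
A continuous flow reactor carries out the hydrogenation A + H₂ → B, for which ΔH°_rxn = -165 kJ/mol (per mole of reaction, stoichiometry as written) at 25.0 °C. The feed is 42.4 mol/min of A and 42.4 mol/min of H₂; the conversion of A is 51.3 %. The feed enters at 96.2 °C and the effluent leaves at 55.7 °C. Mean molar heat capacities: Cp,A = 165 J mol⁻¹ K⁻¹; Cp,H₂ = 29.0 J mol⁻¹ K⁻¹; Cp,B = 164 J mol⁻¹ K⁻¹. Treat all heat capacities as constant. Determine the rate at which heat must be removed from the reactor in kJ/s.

Q_out = 65.7 kJ/s

Extent of reaction ξ = 0.513 × 42.4 = 21.751 mol/min
Reaction term: ξ·ΔH°_rxn = 21.751 × -165 = -3588.9 kJ/min
Sensible, feed 96.2→25 °C: -585.66 kJ/min
Outlet flows (mol/min): A 20.649, H₂ 20.649, B 21.751
Sensible, products 25→55.7 °C: 232.49 kJ/min
Q = ΔH = -3942.1 kJ/min = -65.702 kW
Heat removed = 65.702 kJ/s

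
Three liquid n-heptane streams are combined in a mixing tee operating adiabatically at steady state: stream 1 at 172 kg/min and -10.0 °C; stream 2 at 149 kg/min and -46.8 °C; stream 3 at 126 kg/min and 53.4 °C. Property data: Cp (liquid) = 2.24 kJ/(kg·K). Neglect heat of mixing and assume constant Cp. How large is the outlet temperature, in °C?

T_out = -4.40 °C

Energy balance with Q = 0: Σ ṁᵢCp,ᵢ(T_out − Tᵢ) = 0
Σ ṁᵢCp,ᵢTᵢ = 172×2.24×-10.0 + 149×2.24×-46.8 + 126×2.24×53.4 = -4401.2
Σ ṁᵢCp,ᵢ = 172×2.24 + 149×2.24 + 126×2.24 = 1001.3
T_out = -4401.2 / 1001.3 = -4.3955 °C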